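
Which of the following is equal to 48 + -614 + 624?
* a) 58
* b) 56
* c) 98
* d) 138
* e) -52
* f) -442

First: 48 + -614 = -566
Then: -566 + 624 = 58
a) 58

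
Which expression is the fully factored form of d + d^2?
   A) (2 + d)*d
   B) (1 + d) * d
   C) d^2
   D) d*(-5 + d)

We need to factor d + d^2.
The factored form is (1 + d) * d.
B) (1 + d) * d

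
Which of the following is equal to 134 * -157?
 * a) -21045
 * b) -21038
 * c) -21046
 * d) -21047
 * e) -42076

134 * -157 = -21038
b) -21038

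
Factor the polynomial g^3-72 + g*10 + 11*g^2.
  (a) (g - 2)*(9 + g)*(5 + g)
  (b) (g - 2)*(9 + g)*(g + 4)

We need to factor g^3-72 + g*10 + 11*g^2.
The factored form is (g - 2)*(9 + g)*(g + 4).
b) (g - 2)*(9 + g)*(g + 4)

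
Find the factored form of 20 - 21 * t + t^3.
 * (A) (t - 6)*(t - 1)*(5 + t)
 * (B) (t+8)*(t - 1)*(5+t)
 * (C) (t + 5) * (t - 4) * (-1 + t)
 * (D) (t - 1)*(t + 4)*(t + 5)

We need to factor 20 - 21 * t + t^3.
The factored form is (t + 5) * (t - 4) * (-1 + t).
C) (t + 5) * (t - 4) * (-1 + t)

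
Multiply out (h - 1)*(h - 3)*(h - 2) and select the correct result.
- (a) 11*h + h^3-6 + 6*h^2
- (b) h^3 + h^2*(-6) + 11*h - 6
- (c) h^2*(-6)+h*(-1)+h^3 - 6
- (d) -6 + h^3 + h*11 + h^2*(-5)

Expanding (h - 1)*(h - 3)*(h - 2):
= h^3 + h^2*(-6) + 11*h - 6
b) h^3 + h^2*(-6) + 11*h - 6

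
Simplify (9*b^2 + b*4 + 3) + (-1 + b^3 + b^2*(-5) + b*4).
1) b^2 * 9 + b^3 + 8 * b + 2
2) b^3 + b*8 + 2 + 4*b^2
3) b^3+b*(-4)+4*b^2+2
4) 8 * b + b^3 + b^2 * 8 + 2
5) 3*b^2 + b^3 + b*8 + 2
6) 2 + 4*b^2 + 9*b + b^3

Adding the polynomials and combining like terms:
(9*b^2 + b*4 + 3) + (-1 + b^3 + b^2*(-5) + b*4)
= b^3 + b*8 + 2 + 4*b^2
2) b^3 + b*8 + 2 + 4*b^2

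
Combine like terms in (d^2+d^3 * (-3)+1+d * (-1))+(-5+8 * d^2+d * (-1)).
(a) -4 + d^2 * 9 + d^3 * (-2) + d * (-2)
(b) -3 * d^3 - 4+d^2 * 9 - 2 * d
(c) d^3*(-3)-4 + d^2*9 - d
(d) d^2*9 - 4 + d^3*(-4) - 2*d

Adding the polynomials and combining like terms:
(d^2 + d^3*(-3) + 1 + d*(-1)) + (-5 + 8*d^2 + d*(-1))
= -3 * d^3 - 4+d^2 * 9 - 2 * d
b) -3 * d^3 - 4+d^2 * 9 - 2 * d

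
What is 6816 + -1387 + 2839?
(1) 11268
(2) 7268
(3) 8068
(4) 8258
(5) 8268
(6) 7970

First: 6816 + -1387 = 5429
Then: 5429 + 2839 = 8268
5) 8268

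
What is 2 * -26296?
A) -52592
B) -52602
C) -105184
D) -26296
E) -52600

2 * -26296 = -52592
A) -52592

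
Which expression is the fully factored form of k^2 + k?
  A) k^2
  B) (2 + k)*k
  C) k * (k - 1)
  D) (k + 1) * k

We need to factor k^2 + k.
The factored form is (k + 1) * k.
D) (k + 1) * k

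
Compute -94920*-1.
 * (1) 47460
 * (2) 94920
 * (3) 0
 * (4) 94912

-94920 * -1 = 94920
2) 94920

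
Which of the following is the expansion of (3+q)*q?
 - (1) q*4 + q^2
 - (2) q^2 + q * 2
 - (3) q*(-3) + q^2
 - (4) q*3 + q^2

Expanding (3+q)*q:
= q*3 + q^2
4) q*3 + q^2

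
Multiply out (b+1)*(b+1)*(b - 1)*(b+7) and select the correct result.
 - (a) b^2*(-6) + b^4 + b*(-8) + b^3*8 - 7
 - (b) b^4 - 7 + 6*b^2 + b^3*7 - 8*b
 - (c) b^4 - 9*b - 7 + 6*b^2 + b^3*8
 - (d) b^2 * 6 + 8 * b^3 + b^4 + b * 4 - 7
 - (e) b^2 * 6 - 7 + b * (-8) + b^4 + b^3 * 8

Expanding (b+1)*(b+1)*(b - 1)*(b+7):
= b^2 * 6 - 7 + b * (-8) + b^4 + b^3 * 8
e) b^2 * 6 - 7 + b * (-8) + b^4 + b^3 * 8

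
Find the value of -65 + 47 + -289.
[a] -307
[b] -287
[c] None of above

First: -65 + 47 = -18
Then: -18 + -289 = -307
a) -307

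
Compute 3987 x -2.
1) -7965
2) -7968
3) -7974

3987 * -2 = -7974
3) -7974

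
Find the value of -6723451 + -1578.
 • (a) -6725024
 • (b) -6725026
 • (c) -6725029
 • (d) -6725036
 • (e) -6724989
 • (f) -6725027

-6723451 + -1578 = -6725029
c) -6725029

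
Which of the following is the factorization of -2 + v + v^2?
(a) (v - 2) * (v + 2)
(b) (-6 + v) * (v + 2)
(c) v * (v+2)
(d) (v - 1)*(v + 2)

We need to factor -2 + v + v^2.
The factored form is (v - 1)*(v + 2).
d) (v - 1)*(v + 2)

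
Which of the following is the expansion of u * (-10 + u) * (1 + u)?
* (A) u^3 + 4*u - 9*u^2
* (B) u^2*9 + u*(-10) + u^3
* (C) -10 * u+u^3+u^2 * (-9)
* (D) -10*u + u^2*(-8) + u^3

Expanding u * (-10 + u) * (1 + u):
= -10 * u+u^3+u^2 * (-9)
C) -10 * u+u^3+u^2 * (-9)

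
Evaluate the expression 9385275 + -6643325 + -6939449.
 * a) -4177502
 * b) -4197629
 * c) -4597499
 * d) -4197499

First: 9385275 + -6643325 = 2741950
Then: 2741950 + -6939449 = -4197499
d) -4197499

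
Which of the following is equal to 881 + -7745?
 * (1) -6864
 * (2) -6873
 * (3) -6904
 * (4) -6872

881 + -7745 = -6864
1) -6864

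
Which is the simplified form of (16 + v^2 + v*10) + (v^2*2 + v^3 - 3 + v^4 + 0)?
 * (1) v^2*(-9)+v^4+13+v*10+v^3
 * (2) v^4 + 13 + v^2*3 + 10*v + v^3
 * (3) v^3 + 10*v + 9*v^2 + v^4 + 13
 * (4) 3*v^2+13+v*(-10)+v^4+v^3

Adding the polynomials and combining like terms:
(16 + v^2 + v*10) + (v^2*2 + v^3 - 3 + v^4 + 0)
= v^4 + 13 + v^2*3 + 10*v + v^3
2) v^4 + 13 + v^2*3 + 10*v + v^3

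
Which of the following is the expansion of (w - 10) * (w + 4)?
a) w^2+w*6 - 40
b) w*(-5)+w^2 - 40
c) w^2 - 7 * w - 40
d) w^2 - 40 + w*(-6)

Expanding (w - 10) * (w + 4):
= w^2 - 40 + w*(-6)
d) w^2 - 40 + w*(-6)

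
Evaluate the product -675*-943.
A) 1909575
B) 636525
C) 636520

-675 * -943 = 636525
B) 636525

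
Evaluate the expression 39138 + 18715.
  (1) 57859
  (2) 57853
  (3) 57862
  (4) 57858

39138 + 18715 = 57853
2) 57853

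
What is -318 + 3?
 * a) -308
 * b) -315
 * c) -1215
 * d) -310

-318 + 3 = -315
b) -315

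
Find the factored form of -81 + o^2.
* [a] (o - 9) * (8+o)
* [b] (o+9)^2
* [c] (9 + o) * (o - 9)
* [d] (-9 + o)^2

We need to factor -81 + o^2.
The factored form is (9 + o) * (o - 9).
c) (9 + o) * (o - 9)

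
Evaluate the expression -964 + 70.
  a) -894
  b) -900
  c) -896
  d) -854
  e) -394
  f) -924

-964 + 70 = -894
a) -894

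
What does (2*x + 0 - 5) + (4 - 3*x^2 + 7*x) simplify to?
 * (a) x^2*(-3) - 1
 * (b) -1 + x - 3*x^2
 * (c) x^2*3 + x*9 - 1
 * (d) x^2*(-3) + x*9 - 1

Adding the polynomials and combining like terms:
(2*x + 0 - 5) + (4 - 3*x^2 + 7*x)
= x^2*(-3) + x*9 - 1
d) x^2*(-3) + x*9 - 1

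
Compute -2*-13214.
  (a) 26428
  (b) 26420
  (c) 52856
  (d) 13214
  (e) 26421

-2 * -13214 = 26428
a) 26428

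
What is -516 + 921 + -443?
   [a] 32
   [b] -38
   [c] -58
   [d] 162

First: -516 + 921 = 405
Then: 405 + -443 = -38
b) -38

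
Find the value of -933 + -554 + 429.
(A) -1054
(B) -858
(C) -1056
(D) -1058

First: -933 + -554 = -1487
Then: -1487 + 429 = -1058
D) -1058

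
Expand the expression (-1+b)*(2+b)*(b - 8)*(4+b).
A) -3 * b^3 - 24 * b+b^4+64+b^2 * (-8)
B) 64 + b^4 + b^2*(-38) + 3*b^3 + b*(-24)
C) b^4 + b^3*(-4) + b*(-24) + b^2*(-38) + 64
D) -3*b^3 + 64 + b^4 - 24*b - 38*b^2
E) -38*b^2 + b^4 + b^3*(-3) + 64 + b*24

Expanding (-1+b)*(2+b)*(b - 8)*(4+b):
= -3*b^3 + 64 + b^4 - 24*b - 38*b^2
D) -3*b^3 + 64 + b^4 - 24*b - 38*b^2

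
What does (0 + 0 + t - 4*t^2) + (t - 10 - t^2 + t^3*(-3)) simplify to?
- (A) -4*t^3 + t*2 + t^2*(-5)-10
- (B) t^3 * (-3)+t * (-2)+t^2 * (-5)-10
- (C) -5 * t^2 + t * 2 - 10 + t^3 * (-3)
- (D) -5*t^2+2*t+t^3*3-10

Adding the polynomials and combining like terms:
(0 + 0 + t - 4*t^2) + (t - 10 - t^2 + t^3*(-3))
= -5 * t^2 + t * 2 - 10 + t^3 * (-3)
C) -5 * t^2 + t * 2 - 10 + t^3 * (-3)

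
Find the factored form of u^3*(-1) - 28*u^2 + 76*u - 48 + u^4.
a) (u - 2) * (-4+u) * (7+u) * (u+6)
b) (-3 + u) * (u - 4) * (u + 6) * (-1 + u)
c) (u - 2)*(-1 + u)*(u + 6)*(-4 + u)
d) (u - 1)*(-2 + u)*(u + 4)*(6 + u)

We need to factor u^3*(-1) - 28*u^2 + 76*u - 48 + u^4.
The factored form is (u - 2)*(-1 + u)*(u + 6)*(-4 + u).
c) (u - 2)*(-1 + u)*(u + 6)*(-4 + u)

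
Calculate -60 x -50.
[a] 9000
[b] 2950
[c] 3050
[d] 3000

-60 * -50 = 3000
d) 3000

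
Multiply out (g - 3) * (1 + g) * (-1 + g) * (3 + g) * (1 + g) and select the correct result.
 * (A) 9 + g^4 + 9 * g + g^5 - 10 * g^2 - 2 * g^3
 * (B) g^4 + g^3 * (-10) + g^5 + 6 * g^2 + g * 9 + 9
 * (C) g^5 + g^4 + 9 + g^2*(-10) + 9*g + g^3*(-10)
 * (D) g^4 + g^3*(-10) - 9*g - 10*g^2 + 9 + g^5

Expanding (g - 3) * (1 + g) * (-1 + g) * (3 + g) * (1 + g):
= g^5 + g^4 + 9 + g^2*(-10) + 9*g + g^3*(-10)
C) g^5 + g^4 + 9 + g^2*(-10) + 9*g + g^3*(-10)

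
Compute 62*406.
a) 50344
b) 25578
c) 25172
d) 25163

62 * 406 = 25172
c) 25172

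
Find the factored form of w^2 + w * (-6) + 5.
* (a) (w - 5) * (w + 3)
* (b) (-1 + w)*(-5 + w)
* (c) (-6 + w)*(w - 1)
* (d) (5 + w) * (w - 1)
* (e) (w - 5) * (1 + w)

We need to factor w^2 + w * (-6) + 5.
The factored form is (-1 + w)*(-5 + w).
b) (-1 + w)*(-5 + w)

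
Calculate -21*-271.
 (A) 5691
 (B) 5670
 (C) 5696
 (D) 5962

-21 * -271 = 5691
A) 5691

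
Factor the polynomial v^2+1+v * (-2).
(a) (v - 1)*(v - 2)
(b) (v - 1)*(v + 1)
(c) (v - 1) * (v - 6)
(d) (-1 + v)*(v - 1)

We need to factor v^2+1+v * (-2).
The factored form is (-1 + v)*(v - 1).
d) (-1 + v)*(v - 1)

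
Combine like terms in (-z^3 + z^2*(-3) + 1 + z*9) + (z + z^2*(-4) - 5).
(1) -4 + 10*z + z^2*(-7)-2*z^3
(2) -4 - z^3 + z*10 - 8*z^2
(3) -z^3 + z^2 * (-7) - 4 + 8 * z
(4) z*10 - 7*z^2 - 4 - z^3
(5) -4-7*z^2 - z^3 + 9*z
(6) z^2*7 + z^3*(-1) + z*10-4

Adding the polynomials and combining like terms:
(-z^3 + z^2*(-3) + 1 + z*9) + (z + z^2*(-4) - 5)
= z*10 - 7*z^2 - 4 - z^3
4) z*10 - 7*z^2 - 4 - z^3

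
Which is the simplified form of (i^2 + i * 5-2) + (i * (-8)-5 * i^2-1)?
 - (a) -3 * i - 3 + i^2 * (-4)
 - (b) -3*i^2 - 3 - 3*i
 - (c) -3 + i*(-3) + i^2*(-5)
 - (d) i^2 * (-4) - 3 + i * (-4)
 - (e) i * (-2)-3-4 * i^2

Adding the polynomials and combining like terms:
(i^2 + i*5 - 2) + (i*(-8) - 5*i^2 - 1)
= -3 * i - 3 + i^2 * (-4)
a) -3 * i - 3 + i^2 * (-4)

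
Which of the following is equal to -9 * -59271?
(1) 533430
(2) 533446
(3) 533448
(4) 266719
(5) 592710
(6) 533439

-9 * -59271 = 533439
6) 533439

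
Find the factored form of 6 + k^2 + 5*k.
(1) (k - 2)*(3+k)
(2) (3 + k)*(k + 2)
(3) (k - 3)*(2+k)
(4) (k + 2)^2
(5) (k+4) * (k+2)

We need to factor 6 + k^2 + 5*k.
The factored form is (3 + k)*(k + 2).
2) (3 + k)*(k + 2)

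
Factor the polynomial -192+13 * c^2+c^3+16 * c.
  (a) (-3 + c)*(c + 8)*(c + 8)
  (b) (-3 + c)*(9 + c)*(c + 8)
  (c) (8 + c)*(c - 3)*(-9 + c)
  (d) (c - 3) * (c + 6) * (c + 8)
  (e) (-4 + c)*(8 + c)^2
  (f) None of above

We need to factor -192+13 * c^2+c^3+16 * c.
The factored form is (-3 + c)*(c + 8)*(c + 8).
a) (-3 + c)*(c + 8)*(c + 8)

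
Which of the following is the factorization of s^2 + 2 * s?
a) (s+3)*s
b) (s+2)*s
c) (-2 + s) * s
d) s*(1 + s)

We need to factor s^2 + 2 * s.
The factored form is (s+2)*s.
b) (s+2)*s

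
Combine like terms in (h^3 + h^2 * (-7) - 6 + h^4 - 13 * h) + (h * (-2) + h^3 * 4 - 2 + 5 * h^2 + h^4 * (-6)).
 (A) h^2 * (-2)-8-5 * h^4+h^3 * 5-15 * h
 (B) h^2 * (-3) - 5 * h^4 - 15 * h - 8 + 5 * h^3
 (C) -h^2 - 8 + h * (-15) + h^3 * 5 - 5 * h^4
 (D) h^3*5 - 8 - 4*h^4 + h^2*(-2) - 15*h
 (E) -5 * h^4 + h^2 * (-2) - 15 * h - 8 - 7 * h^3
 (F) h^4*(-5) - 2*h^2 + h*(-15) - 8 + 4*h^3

Adding the polynomials and combining like terms:
(h^3 + h^2*(-7) - 6 + h^4 - 13*h) + (h*(-2) + h^3*4 - 2 + 5*h^2 + h^4*(-6))
= h^2 * (-2)-8-5 * h^4+h^3 * 5-15 * h
A) h^2 * (-2)-8-5 * h^4+h^3 * 5-15 * h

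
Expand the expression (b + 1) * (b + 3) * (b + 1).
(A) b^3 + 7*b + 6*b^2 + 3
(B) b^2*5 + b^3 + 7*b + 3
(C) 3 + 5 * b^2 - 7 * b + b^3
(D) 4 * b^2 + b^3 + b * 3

Expanding (b + 1) * (b + 3) * (b + 1):
= b^2*5 + b^3 + 7*b + 3
B) b^2*5 + b^3 + 7*b + 3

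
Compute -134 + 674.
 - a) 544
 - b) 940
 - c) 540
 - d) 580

-134 + 674 = 540
c) 540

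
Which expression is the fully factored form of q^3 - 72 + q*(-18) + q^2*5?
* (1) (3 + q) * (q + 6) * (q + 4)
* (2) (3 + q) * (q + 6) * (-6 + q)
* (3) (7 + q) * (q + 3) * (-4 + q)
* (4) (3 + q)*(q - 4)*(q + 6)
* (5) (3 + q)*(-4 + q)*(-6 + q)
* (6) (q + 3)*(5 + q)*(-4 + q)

We need to factor q^3 - 72 + q*(-18) + q^2*5.
The factored form is (3 + q)*(q - 4)*(q + 6).
4) (3 + q)*(q - 4)*(q + 6)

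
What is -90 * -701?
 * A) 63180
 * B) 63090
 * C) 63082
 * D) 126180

-90 * -701 = 63090
B) 63090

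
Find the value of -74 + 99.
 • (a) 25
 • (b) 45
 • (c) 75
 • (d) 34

-74 + 99 = 25
a) 25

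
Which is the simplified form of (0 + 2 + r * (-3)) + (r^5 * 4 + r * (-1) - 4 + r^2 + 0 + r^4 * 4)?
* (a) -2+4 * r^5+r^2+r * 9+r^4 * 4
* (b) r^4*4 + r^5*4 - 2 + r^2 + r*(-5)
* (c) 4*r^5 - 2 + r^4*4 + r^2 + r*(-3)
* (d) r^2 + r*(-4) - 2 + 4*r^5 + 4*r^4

Adding the polynomials and combining like terms:
(0 + 2 + r*(-3)) + (r^5*4 + r*(-1) - 4 + r^2 + 0 + r^4*4)
= r^2 + r*(-4) - 2 + 4*r^5 + 4*r^4
d) r^2 + r*(-4) - 2 + 4*r^5 + 4*r^4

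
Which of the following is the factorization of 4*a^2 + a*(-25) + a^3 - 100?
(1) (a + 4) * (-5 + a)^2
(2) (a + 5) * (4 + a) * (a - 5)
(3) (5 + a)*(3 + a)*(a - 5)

We need to factor 4*a^2 + a*(-25) + a^3 - 100.
The factored form is (a + 5) * (4 + a) * (a - 5).
2) (a + 5) * (4 + a) * (a - 5)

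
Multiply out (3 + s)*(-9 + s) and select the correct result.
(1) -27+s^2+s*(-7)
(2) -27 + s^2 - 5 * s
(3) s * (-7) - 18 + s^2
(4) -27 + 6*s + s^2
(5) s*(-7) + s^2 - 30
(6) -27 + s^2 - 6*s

Expanding (3 + s)*(-9 + s):
= -27 + s^2 - 6*s
6) -27 + s^2 - 6*s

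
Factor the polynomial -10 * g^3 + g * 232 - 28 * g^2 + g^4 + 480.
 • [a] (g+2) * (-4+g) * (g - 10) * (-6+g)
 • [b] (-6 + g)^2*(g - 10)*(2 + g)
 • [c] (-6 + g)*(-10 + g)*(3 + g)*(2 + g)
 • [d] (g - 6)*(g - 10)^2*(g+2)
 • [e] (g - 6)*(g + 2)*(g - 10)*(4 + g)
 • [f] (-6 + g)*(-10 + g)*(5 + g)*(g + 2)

We need to factor -10 * g^3 + g * 232 - 28 * g^2 + g^4 + 480.
The factored form is (g - 6)*(g + 2)*(g - 10)*(4 + g).
e) (g - 6)*(g + 2)*(g - 10)*(4 + g)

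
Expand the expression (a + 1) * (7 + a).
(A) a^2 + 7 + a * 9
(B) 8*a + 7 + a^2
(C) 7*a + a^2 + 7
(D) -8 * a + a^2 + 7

Expanding (a + 1) * (7 + a):
= 8*a + 7 + a^2
B) 8*a + 7 + a^2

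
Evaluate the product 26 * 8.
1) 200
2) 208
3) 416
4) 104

26 * 8 = 208
2) 208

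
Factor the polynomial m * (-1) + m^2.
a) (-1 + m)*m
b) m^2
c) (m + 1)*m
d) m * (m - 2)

We need to factor m * (-1) + m^2.
The factored form is (-1 + m)*m.
a) (-1 + m)*m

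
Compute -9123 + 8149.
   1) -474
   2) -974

-9123 + 8149 = -974
2) -974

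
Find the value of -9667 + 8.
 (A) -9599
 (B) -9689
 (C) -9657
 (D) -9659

-9667 + 8 = -9659
D) -9659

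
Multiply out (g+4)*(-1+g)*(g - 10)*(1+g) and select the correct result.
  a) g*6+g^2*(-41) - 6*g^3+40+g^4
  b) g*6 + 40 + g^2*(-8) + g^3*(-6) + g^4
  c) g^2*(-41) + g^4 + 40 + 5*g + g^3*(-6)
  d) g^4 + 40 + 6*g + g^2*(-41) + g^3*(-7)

Expanding (g+4)*(-1+g)*(g - 10)*(1+g):
= g*6+g^2*(-41) - 6*g^3+40+g^4
a) g*6+g^2*(-41) - 6*g^3+40+g^4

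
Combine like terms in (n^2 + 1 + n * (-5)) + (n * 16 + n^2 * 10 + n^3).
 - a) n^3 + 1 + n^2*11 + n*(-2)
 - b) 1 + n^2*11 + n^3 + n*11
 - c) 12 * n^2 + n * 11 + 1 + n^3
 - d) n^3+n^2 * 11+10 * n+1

Adding the polynomials and combining like terms:
(n^2 + 1 + n*(-5)) + (n*16 + n^2*10 + n^3)
= 1 + n^2*11 + n^3 + n*11
b) 1 + n^2*11 + n^3 + n*11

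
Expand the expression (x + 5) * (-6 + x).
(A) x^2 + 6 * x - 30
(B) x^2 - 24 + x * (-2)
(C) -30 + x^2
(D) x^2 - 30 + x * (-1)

Expanding (x + 5) * (-6 + x):
= x^2 - 30 + x * (-1)
D) x^2 - 30 + x * (-1)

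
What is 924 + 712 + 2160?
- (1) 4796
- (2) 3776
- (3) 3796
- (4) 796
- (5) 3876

First: 924 + 712 = 1636
Then: 1636 + 2160 = 3796
3) 3796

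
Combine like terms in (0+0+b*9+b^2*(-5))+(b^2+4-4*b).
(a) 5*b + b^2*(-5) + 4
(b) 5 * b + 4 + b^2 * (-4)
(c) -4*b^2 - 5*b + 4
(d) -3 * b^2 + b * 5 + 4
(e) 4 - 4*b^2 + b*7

Adding the polynomials and combining like terms:
(0 + 0 + b*9 + b^2*(-5)) + (b^2 + 4 - 4*b)
= 5 * b + 4 + b^2 * (-4)
b) 5 * b + 4 + b^2 * (-4)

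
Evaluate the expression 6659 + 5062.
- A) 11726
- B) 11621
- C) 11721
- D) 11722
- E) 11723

6659 + 5062 = 11721
C) 11721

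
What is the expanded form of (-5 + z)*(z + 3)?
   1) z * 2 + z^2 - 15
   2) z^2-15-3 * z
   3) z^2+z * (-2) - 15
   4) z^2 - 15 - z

Expanding (-5 + z)*(z + 3):
= z^2+z * (-2) - 15
3) z^2+z * (-2) - 15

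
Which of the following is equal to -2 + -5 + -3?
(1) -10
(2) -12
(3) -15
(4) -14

First: -2 + -5 = -7
Then: -7 + -3 = -10
1) -10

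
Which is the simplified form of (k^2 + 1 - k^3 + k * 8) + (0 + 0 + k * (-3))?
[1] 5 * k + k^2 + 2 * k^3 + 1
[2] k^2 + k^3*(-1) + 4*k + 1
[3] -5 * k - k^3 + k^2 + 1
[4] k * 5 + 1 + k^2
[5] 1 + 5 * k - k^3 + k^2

Adding the polynomials and combining like terms:
(k^2 + 1 - k^3 + k*8) + (0 + 0 + k*(-3))
= 1 + 5 * k - k^3 + k^2
5) 1 + 5 * k - k^3 + k^2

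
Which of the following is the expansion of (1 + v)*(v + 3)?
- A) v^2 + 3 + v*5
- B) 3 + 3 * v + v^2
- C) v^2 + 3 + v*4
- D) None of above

Expanding (1 + v)*(v + 3):
= v^2 + 3 + v*4
C) v^2 + 3 + v*4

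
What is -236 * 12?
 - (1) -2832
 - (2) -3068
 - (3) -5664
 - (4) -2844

-236 * 12 = -2832
1) -2832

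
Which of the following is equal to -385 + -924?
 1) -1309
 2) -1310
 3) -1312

-385 + -924 = -1309
1) -1309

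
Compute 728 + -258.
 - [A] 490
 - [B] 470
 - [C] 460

728 + -258 = 470
B) 470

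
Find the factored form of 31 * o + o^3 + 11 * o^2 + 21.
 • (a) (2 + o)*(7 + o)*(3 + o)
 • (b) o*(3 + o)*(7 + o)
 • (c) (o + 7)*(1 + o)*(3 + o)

We need to factor 31 * o + o^3 + 11 * o^2 + 21.
The factored form is (o + 7)*(1 + o)*(3 + o).
c) (o + 7)*(1 + o)*(3 + o)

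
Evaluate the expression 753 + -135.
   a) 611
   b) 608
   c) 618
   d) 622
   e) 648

753 + -135 = 618
c) 618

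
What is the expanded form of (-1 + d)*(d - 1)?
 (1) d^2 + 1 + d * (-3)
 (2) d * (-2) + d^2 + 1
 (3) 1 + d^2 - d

Expanding (-1 + d)*(d - 1):
= d * (-2) + d^2 + 1
2) d * (-2) + d^2 + 1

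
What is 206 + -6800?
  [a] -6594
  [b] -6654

206 + -6800 = -6594
a) -6594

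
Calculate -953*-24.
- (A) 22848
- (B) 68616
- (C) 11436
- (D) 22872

-953 * -24 = 22872
D) 22872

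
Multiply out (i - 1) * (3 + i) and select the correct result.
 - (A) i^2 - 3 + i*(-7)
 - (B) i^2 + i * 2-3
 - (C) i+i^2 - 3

Expanding (i - 1) * (3 + i):
= i^2 + i * 2-3
B) i^2 + i * 2-3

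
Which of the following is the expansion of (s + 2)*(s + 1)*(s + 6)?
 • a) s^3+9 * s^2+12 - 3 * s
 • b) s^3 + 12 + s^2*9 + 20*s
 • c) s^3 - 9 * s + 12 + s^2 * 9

Expanding (s + 2)*(s + 1)*(s + 6):
= s^3 + 12 + s^2*9 + 20*s
b) s^3 + 12 + s^2*9 + 20*s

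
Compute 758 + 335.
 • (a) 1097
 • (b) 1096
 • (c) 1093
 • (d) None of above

758 + 335 = 1093
c) 1093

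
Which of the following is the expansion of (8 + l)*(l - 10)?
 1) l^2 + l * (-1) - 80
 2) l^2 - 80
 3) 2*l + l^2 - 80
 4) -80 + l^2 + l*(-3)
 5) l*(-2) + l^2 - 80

Expanding (8 + l)*(l - 10):
= l*(-2) + l^2 - 80
5) l*(-2) + l^2 - 80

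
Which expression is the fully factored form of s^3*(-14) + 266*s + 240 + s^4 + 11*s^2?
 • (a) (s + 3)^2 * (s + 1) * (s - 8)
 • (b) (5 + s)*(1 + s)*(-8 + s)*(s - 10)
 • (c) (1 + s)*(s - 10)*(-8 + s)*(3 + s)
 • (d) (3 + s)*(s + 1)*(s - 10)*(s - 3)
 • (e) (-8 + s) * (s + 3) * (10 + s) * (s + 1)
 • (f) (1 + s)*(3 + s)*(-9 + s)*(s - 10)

We need to factor s^3*(-14) + 266*s + 240 + s^4 + 11*s^2.
The factored form is (1 + s)*(s - 10)*(-8 + s)*(3 + s).
c) (1 + s)*(s - 10)*(-8 + s)*(3 + s)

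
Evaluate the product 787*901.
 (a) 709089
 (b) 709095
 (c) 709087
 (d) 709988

787 * 901 = 709087
c) 709087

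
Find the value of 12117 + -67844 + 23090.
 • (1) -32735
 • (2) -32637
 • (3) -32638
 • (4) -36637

First: 12117 + -67844 = -55727
Then: -55727 + 23090 = -32637
2) -32637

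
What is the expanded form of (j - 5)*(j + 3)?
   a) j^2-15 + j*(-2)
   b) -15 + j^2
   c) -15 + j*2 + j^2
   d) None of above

Expanding (j - 5)*(j + 3):
= j^2-15 + j*(-2)
a) j^2-15 + j*(-2)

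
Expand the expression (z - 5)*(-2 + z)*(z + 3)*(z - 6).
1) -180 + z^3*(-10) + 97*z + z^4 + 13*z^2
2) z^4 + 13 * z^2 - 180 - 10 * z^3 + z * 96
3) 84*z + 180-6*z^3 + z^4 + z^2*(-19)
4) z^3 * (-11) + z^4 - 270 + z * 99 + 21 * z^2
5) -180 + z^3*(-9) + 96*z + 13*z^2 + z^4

Expanding (z - 5)*(-2 + z)*(z + 3)*(z - 6):
= z^4 + 13 * z^2 - 180 - 10 * z^3 + z * 96
2) z^4 + 13 * z^2 - 180 - 10 * z^3 + z * 96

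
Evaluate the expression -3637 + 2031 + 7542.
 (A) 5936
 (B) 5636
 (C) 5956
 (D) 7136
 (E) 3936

First: -3637 + 2031 = -1606
Then: -1606 + 7542 = 5936
A) 5936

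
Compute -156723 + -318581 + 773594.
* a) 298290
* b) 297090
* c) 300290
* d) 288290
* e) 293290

First: -156723 + -318581 = -475304
Then: -475304 + 773594 = 298290
a) 298290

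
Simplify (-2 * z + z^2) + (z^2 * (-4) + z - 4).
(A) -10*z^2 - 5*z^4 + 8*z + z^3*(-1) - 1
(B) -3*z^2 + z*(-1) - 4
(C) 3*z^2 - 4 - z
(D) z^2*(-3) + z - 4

Adding the polynomials and combining like terms:
(-2*z + z^2) + (z^2*(-4) + z - 4)
= -3*z^2 + z*(-1) - 4
B) -3*z^2 + z*(-1) - 4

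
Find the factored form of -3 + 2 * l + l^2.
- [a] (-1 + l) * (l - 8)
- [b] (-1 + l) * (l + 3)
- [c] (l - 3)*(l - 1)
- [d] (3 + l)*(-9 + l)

We need to factor -3 + 2 * l + l^2.
The factored form is (-1 + l) * (l + 3).
b) (-1 + l) * (l + 3)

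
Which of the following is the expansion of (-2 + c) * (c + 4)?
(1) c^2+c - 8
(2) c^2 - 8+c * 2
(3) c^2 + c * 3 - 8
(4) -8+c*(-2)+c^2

Expanding (-2 + c) * (c + 4):
= c^2 - 8+c * 2
2) c^2 - 8+c * 2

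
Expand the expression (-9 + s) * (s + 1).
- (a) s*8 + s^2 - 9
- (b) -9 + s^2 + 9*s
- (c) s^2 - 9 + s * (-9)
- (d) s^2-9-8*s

Expanding (-9 + s) * (s + 1):
= s^2-9-8*s
d) s^2-9-8*s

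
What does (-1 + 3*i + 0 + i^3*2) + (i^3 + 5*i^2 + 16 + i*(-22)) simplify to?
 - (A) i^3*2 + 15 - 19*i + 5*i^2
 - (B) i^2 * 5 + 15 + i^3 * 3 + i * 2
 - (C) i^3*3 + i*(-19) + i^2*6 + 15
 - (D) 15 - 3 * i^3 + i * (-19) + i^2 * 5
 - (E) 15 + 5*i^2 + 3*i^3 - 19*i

Adding the polynomials and combining like terms:
(-1 + 3*i + 0 + i^3*2) + (i^3 + 5*i^2 + 16 + i*(-22))
= 15 + 5*i^2 + 3*i^3 - 19*i
E) 15 + 5*i^2 + 3*i^3 - 19*i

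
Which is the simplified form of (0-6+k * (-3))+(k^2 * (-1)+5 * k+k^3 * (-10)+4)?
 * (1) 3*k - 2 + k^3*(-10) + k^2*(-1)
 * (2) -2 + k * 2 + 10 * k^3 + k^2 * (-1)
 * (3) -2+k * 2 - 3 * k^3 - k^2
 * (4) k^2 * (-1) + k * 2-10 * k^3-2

Adding the polynomials and combining like terms:
(0 - 6 + k*(-3)) + (k^2*(-1) + 5*k + k^3*(-10) + 4)
= k^2 * (-1) + k * 2-10 * k^3-2
4) k^2 * (-1) + k * 2-10 * k^3-2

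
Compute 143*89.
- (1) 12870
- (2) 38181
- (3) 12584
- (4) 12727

143 * 89 = 12727
4) 12727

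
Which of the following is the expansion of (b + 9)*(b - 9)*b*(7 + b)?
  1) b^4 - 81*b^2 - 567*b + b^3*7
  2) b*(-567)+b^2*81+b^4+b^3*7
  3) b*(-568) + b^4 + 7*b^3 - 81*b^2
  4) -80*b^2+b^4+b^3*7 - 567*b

Expanding (b + 9)*(b - 9)*b*(7 + b):
= b^4 - 81*b^2 - 567*b + b^3*7
1) b^4 - 81*b^2 - 567*b + b^3*7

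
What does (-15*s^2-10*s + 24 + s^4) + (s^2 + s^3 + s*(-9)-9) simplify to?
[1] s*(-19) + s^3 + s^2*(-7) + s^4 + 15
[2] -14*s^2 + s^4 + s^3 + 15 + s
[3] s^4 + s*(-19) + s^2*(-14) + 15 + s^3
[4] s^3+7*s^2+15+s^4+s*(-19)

Adding the polynomials and combining like terms:
(-15*s^2 - 10*s + 24 + s^4) + (s^2 + s^3 + s*(-9) - 9)
= s^4 + s*(-19) + s^2*(-14) + 15 + s^3
3) s^4 + s*(-19) + s^2*(-14) + 15 + s^3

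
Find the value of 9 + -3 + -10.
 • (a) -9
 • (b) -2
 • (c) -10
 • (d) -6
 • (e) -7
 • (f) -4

First: 9 + -3 = 6
Then: 6 + -10 = -4
f) -4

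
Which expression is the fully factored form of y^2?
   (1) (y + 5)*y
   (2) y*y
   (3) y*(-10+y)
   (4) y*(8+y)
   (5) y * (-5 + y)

We need to factor y^2.
The factored form is y*y.
2) y*y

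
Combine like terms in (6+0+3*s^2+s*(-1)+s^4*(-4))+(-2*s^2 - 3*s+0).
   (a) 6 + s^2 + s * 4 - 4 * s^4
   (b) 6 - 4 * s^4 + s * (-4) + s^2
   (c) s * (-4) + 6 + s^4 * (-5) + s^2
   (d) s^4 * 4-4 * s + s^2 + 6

Adding the polynomials and combining like terms:
(6 + 0 + 3*s^2 + s*(-1) + s^4*(-4)) + (-2*s^2 - 3*s + 0)
= 6 - 4 * s^4 + s * (-4) + s^2
b) 6 - 4 * s^4 + s * (-4) + s^2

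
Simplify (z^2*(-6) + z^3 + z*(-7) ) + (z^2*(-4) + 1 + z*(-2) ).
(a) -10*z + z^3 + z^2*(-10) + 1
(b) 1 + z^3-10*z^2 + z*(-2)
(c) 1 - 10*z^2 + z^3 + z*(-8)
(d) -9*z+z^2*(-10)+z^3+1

Adding the polynomials and combining like terms:
(z^2*(-6) + z^3 + z*(-7)) + (z^2*(-4) + 1 + z*(-2))
= -9*z+z^2*(-10)+z^3+1
d) -9*z+z^2*(-10)+z^3+1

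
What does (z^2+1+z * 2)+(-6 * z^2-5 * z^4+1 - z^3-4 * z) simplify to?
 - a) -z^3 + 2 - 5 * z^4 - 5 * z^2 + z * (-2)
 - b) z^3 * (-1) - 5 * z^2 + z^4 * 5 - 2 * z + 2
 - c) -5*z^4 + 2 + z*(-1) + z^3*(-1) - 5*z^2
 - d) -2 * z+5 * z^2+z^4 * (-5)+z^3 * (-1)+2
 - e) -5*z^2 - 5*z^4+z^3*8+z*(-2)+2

Adding the polynomials and combining like terms:
(z^2 + 1 + z*2) + (-6*z^2 - 5*z^4 + 1 - z^3 - 4*z)
= -z^3 + 2 - 5 * z^4 - 5 * z^2 + z * (-2)
a) -z^3 + 2 - 5 * z^4 - 5 * z^2 + z * (-2)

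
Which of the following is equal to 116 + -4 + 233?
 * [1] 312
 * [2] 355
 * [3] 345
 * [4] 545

First: 116 + -4 = 112
Then: 112 + 233 = 345
3) 345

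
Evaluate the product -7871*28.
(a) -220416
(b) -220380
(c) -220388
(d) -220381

-7871 * 28 = -220388
c) -220388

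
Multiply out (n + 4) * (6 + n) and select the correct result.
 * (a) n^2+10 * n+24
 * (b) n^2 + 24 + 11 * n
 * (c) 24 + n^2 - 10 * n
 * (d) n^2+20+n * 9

Expanding (n + 4) * (6 + n):
= n^2+10 * n+24
a) n^2+10 * n+24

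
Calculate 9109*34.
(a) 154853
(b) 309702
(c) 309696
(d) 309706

9109 * 34 = 309706
d) 309706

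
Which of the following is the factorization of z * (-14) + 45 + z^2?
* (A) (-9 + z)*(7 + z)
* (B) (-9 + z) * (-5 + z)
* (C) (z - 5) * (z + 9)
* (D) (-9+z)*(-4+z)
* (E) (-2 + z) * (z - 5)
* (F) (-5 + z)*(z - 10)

We need to factor z * (-14) + 45 + z^2.
The factored form is (-9 + z) * (-5 + z).
B) (-9 + z) * (-5 + z)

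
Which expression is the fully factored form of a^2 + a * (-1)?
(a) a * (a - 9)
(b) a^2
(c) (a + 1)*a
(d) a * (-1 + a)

We need to factor a^2 + a * (-1).
The factored form is a * (-1 + a).
d) a * (-1 + a)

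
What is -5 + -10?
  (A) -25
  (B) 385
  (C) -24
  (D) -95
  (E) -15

-5 + -10 = -15
E) -15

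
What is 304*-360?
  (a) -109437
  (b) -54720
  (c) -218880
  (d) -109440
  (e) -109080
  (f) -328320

304 * -360 = -109440
d) -109440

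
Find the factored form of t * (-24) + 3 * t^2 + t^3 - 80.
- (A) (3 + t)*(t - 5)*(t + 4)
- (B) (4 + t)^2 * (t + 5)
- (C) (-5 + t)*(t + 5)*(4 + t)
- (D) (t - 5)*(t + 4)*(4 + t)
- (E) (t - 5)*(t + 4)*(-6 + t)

We need to factor t * (-24) + 3 * t^2 + t^3 - 80.
The factored form is (t - 5)*(t + 4)*(4 + t).
D) (t - 5)*(t + 4)*(4 + t)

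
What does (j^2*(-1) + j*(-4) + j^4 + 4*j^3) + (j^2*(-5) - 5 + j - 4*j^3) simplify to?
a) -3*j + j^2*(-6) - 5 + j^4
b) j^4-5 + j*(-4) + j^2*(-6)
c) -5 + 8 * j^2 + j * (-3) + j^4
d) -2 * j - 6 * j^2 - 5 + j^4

Adding the polynomials and combining like terms:
(j^2*(-1) + j*(-4) + j^4 + 4*j^3) + (j^2*(-5) - 5 + j - 4*j^3)
= -3*j + j^2*(-6) - 5 + j^4
a) -3*j + j^2*(-6) - 5 + j^4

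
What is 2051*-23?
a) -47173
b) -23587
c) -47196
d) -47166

2051 * -23 = -47173
a) -47173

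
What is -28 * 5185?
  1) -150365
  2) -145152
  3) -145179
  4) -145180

-28 * 5185 = -145180
4) -145180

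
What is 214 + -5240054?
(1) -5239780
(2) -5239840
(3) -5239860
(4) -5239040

214 + -5240054 = -5239840
2) -5239840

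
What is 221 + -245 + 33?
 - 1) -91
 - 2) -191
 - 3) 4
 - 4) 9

First: 221 + -245 = -24
Then: -24 + 33 = 9
4) 9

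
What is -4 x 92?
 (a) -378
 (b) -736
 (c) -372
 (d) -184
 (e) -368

-4 * 92 = -368
e) -368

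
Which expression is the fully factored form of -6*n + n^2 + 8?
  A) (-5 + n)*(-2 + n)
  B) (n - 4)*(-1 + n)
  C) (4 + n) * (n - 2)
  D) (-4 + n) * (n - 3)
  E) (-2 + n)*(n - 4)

We need to factor -6*n + n^2 + 8.
The factored form is (-2 + n)*(n - 4).
E) (-2 + n)*(n - 4)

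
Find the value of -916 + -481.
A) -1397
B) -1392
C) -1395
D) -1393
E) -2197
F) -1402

-916 + -481 = -1397
A) -1397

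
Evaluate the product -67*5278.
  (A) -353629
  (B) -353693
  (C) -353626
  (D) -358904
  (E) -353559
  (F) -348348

-67 * 5278 = -353626
C) -353626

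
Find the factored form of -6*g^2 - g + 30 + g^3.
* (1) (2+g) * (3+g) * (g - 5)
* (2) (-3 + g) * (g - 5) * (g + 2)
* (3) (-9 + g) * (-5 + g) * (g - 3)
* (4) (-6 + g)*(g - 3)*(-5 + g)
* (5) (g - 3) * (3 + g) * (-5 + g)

We need to factor -6*g^2 - g + 30 + g^3.
The factored form is (-3 + g) * (g - 5) * (g + 2).
2) (-3 + g) * (g - 5) * (g + 2)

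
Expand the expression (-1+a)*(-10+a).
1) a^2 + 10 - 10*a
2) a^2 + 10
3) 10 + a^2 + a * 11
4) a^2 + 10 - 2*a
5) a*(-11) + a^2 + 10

Expanding (-1+a)*(-10+a):
= a*(-11) + a^2 + 10
5) a*(-11) + a^2 + 10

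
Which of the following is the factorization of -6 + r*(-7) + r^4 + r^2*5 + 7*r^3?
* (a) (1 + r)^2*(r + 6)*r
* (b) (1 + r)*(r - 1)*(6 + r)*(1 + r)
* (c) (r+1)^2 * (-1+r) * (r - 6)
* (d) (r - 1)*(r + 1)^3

We need to factor -6 + r*(-7) + r^4 + r^2*5 + 7*r^3.
The factored form is (1 + r)*(r - 1)*(6 + r)*(1 + r).
b) (1 + r)*(r - 1)*(6 + r)*(1 + r)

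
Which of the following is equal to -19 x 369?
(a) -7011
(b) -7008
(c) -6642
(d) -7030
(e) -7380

-19 * 369 = -7011
a) -7011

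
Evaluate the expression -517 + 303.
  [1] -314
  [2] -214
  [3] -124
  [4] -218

-517 + 303 = -214
2) -214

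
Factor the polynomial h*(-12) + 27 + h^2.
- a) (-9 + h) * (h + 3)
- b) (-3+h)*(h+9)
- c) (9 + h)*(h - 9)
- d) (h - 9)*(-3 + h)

We need to factor h*(-12) + 27 + h^2.
The factored form is (h - 9)*(-3 + h).
d) (h - 9)*(-3 + h)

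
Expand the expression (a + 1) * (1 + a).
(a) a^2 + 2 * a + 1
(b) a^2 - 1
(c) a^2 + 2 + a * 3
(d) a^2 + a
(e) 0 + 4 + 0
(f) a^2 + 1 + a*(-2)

Expanding (a + 1) * (1 + a):
= a^2 + 2 * a + 1
a) a^2 + 2 * a + 1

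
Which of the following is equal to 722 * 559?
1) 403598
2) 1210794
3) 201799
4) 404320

722 * 559 = 403598
1) 403598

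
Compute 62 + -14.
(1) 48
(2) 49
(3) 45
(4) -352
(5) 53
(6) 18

62 + -14 = 48
1) 48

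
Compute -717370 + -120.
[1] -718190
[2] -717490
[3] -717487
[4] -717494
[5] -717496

-717370 + -120 = -717490
2) -717490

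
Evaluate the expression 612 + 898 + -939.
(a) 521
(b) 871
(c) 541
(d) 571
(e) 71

First: 612 + 898 = 1510
Then: 1510 + -939 = 571
d) 571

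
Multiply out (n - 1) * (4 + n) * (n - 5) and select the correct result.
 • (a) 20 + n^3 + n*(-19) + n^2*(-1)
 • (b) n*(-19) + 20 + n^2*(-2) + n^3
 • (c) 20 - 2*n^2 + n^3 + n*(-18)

Expanding (n - 1) * (4 + n) * (n - 5):
= n*(-19) + 20 + n^2*(-2) + n^3
b) n*(-19) + 20 + n^2*(-2) + n^3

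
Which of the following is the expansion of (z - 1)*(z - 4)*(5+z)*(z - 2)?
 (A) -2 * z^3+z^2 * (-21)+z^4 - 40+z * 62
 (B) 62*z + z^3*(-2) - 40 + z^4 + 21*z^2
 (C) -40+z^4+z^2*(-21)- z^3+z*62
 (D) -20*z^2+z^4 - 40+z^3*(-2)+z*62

Expanding (z - 1)*(z - 4)*(5+z)*(z - 2):
= -2 * z^3+z^2 * (-21)+z^4 - 40+z * 62
A) -2 * z^3+z^2 * (-21)+z^4 - 40+z * 62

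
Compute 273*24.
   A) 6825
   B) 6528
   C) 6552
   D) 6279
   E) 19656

273 * 24 = 6552
C) 6552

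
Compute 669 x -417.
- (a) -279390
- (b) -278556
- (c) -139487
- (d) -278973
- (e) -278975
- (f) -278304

669 * -417 = -278973
d) -278973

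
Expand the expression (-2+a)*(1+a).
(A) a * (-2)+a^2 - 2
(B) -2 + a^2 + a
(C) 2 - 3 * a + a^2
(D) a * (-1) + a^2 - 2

Expanding (-2+a)*(1+a):
= a * (-1) + a^2 - 2
D) a * (-1) + a^2 - 2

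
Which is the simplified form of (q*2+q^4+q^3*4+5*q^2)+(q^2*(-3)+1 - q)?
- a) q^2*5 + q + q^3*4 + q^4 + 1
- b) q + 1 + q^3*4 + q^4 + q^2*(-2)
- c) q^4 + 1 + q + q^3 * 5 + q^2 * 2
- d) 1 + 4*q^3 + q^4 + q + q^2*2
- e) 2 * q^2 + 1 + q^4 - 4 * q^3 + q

Adding the polynomials and combining like terms:
(q*2 + q^4 + q^3*4 + 5*q^2) + (q^2*(-3) + 1 - q)
= 1 + 4*q^3 + q^4 + q + q^2*2
d) 1 + 4*q^3 + q^4 + q + q^2*2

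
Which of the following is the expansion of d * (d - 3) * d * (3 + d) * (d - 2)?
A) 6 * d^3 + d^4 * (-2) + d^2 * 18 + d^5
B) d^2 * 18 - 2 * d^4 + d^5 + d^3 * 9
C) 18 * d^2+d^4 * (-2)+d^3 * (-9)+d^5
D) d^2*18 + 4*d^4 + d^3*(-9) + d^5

Expanding d * (d - 3) * d * (3 + d) * (d - 2):
= 18 * d^2+d^4 * (-2)+d^3 * (-9)+d^5
C) 18 * d^2+d^4 * (-2)+d^3 * (-9)+d^5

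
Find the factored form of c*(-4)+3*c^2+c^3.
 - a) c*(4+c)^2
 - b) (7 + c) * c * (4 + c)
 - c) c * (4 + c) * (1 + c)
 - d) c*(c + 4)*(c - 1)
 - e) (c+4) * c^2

We need to factor c*(-4)+3*c^2+c^3.
The factored form is c*(c + 4)*(c - 1).
d) c*(c + 4)*(c - 1)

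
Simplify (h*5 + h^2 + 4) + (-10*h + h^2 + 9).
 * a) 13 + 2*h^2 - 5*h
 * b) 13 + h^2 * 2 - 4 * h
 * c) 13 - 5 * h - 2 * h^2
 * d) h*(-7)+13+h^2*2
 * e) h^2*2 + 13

Adding the polynomials and combining like terms:
(h*5 + h^2 + 4) + (-10*h + h^2 + 9)
= 13 + 2*h^2 - 5*h
a) 13 + 2*h^2 - 5*h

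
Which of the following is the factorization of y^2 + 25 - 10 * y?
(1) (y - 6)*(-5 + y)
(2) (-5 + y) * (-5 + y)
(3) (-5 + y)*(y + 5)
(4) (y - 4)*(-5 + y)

We need to factor y^2 + 25 - 10 * y.
The factored form is (-5 + y) * (-5 + y).
2) (-5 + y) * (-5 + y)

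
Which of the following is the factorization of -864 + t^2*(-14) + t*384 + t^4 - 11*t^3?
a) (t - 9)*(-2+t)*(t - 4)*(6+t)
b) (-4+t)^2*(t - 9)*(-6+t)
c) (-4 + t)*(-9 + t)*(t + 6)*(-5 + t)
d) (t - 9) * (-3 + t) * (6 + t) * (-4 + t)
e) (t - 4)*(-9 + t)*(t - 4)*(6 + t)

We need to factor -864 + t^2*(-14) + t*384 + t^4 - 11*t^3.
The factored form is (t - 4)*(-9 + t)*(t - 4)*(6 + t).
e) (t - 4)*(-9 + t)*(t - 4)*(6 + t)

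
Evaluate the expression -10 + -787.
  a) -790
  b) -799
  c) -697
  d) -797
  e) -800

-10 + -787 = -797
d) -797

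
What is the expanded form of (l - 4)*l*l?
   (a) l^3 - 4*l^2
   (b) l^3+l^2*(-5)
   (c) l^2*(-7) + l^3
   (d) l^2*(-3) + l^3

Expanding (l - 4)*l*l:
= l^3 - 4*l^2
a) l^3 - 4*l^2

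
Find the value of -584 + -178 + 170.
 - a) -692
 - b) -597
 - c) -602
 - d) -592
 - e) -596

First: -584 + -178 = -762
Then: -762 + 170 = -592
d) -592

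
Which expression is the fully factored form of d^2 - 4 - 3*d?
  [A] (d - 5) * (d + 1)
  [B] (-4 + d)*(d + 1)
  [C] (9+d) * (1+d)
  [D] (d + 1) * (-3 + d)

We need to factor d^2 - 4 - 3*d.
The factored form is (-4 + d)*(d + 1).
B) (-4 + d)*(d + 1)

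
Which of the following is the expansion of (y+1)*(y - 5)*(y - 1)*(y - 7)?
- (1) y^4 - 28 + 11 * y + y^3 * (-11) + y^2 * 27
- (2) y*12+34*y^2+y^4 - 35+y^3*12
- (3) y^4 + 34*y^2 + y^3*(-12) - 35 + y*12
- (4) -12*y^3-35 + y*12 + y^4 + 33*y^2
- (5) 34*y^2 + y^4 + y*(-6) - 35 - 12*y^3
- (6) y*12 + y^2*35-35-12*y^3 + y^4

Expanding (y+1)*(y - 5)*(y - 1)*(y - 7):
= y^4 + 34*y^2 + y^3*(-12) - 35 + y*12
3) y^4 + 34*y^2 + y^3*(-12) - 35 + y*12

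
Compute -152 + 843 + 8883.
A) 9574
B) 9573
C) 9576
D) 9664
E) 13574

First: -152 + 843 = 691
Then: 691 + 8883 = 9574
A) 9574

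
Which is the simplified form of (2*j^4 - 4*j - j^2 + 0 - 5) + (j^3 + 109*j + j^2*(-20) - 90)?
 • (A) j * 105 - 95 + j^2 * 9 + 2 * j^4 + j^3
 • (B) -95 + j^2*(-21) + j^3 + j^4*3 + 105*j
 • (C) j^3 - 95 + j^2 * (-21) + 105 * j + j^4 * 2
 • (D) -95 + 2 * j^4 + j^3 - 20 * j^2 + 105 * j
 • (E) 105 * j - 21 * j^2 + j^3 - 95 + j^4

Adding the polynomials and combining like terms:
(2*j^4 - 4*j - j^2 + 0 - 5) + (j^3 + 109*j + j^2*(-20) - 90)
= j^3 - 95 + j^2 * (-21) + 105 * j + j^4 * 2
C) j^3 - 95 + j^2 * (-21) + 105 * j + j^4 * 2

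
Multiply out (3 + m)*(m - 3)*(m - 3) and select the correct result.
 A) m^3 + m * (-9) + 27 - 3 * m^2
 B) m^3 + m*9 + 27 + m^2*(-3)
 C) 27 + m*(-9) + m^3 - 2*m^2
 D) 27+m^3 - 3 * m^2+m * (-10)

Expanding (3 + m)*(m - 3)*(m - 3):
= m^3 + m * (-9) + 27 - 3 * m^2
A) m^3 + m * (-9) + 27 - 3 * m^2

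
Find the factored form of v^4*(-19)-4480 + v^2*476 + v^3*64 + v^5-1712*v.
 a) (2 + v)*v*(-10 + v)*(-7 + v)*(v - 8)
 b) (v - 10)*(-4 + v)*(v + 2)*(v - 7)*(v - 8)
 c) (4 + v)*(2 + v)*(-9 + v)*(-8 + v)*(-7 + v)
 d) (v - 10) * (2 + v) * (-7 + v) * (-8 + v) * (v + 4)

We need to factor v^4*(-19)-4480 + v^2*476 + v^3*64 + v^5-1712*v.
The factored form is (v - 10) * (2 + v) * (-7 + v) * (-8 + v) * (v + 4).
d) (v - 10) * (2 + v) * (-7 + v) * (-8 + v) * (v + 4)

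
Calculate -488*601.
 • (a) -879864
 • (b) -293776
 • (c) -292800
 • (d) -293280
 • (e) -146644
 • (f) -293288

-488 * 601 = -293288
f) -293288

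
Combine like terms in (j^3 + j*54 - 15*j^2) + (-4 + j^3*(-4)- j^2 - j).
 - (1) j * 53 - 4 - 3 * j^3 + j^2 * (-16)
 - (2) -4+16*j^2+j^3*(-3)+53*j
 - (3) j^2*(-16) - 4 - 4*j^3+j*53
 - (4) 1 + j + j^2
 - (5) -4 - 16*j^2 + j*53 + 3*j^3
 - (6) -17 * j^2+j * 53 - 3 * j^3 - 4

Adding the polynomials and combining like terms:
(j^3 + j*54 - 15*j^2) + (-4 + j^3*(-4) - j^2 - j)
= j * 53 - 4 - 3 * j^3 + j^2 * (-16)
1) j * 53 - 4 - 3 * j^3 + j^2 * (-16)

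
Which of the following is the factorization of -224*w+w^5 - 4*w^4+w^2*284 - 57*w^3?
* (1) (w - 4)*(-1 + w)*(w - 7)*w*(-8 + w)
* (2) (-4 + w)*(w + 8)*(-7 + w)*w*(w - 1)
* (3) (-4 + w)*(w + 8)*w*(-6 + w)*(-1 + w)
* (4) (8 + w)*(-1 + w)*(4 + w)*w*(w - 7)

We need to factor -224*w+w^5 - 4*w^4+w^2*284 - 57*w^3.
The factored form is (-4 + w)*(w + 8)*(-7 + w)*w*(w - 1).
2) (-4 + w)*(w + 8)*(-7 + w)*w*(w - 1)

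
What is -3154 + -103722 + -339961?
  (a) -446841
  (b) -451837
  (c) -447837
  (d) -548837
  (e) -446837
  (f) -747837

First: -3154 + -103722 = -106876
Then: -106876 + -339961 = -446837
e) -446837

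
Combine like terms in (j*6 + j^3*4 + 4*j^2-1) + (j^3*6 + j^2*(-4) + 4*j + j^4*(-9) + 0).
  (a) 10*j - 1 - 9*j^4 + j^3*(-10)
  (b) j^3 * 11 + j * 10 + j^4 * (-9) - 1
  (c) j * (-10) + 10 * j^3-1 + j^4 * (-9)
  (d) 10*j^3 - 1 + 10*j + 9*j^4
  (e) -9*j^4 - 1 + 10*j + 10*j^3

Adding the polynomials and combining like terms:
(j*6 + j^3*4 + 4*j^2 - 1) + (j^3*6 + j^2*(-4) + 4*j + j^4*(-9) + 0)
= -9*j^4 - 1 + 10*j + 10*j^3
e) -9*j^4 - 1 + 10*j + 10*j^3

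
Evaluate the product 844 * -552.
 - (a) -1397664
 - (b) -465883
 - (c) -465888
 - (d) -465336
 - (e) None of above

844 * -552 = -465888
c) -465888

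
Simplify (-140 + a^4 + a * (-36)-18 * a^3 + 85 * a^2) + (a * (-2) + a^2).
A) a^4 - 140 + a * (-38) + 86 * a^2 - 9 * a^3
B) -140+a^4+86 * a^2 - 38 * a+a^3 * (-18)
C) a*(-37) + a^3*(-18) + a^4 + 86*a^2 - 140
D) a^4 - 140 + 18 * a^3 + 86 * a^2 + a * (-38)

Adding the polynomials and combining like terms:
(-140 + a^4 + a*(-36) - 18*a^3 + 85*a^2) + (a*(-2) + a^2)
= -140+a^4+86 * a^2 - 38 * a+a^3 * (-18)
B) -140+a^4+86 * a^2 - 38 * a+a^3 * (-18)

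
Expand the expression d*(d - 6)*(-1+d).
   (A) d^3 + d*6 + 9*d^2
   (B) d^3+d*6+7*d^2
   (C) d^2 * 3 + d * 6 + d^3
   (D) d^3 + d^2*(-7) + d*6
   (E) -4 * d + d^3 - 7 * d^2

Expanding d*(d - 6)*(-1+d):
= d^3 + d^2*(-7) + d*6
D) d^3 + d^2*(-7) + d*6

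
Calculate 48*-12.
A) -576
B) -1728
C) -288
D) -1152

48 * -12 = -576
A) -576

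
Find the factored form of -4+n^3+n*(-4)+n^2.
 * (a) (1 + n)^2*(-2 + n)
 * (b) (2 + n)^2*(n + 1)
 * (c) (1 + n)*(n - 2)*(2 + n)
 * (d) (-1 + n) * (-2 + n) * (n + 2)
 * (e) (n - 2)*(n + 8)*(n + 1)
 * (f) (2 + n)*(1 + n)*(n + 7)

We need to factor -4+n^3+n*(-4)+n^2.
The factored form is (1 + n)*(n - 2)*(2 + n).
c) (1 + n)*(n - 2)*(2 + n)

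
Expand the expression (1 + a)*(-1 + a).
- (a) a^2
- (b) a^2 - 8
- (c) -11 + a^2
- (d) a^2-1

Expanding (1 + a)*(-1 + a):
= a^2-1
d) a^2-1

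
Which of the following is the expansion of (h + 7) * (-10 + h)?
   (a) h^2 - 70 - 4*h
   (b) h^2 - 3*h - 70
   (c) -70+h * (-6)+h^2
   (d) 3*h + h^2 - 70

Expanding (h + 7) * (-10 + h):
= h^2 - 3*h - 70
b) h^2 - 3*h - 70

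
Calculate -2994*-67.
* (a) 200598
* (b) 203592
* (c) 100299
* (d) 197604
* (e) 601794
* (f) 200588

-2994 * -67 = 200598
a) 200598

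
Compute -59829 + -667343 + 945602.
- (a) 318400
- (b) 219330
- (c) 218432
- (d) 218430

First: -59829 + -667343 = -727172
Then: -727172 + 945602 = 218430
d) 218430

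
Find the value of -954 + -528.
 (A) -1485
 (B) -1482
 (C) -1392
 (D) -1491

-954 + -528 = -1482
B) -1482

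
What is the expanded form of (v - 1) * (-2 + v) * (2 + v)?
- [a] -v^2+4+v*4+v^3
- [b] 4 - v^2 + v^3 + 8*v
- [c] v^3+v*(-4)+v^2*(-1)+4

Expanding (v - 1) * (-2 + v) * (2 + v):
= v^3+v*(-4)+v^2*(-1)+4
c) v^3+v*(-4)+v^2*(-1)+4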